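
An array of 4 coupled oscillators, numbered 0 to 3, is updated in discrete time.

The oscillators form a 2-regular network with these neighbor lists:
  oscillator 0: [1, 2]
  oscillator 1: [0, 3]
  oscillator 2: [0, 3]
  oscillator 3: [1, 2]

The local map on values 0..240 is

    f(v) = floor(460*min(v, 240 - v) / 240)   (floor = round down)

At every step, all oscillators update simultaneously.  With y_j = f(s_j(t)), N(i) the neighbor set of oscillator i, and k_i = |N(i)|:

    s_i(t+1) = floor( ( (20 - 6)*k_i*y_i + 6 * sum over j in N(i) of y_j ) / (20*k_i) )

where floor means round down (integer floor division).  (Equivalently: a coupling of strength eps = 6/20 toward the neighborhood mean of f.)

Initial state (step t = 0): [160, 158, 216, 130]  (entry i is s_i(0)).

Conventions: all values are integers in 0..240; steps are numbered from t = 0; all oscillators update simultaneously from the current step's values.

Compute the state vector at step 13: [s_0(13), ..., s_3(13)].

Simulating step by step:
t=0: [160, 158, 216, 130]
t=1: [137, 164, 86, 177]
t=2: [184, 149, 162, 130]
t=3: [123, 169, 151, 195]
t=4: [202, 141, 165, 106]
t=5: [100, 173, 141, 191]
t=6: [181, 132, 174, 112]
t=7: [129, 193, 137, 199]
t=8: [191, 106, 181, 97]
t=9: [112, 183, 120, 176]
t=10: [200, 126, 211, 136]
t=11: [94, 193, 79, 180]
t=12: [162, 107, 149, 116]
t=13: [161, 199, 177, 212]

Answer: [161, 199, 177, 212]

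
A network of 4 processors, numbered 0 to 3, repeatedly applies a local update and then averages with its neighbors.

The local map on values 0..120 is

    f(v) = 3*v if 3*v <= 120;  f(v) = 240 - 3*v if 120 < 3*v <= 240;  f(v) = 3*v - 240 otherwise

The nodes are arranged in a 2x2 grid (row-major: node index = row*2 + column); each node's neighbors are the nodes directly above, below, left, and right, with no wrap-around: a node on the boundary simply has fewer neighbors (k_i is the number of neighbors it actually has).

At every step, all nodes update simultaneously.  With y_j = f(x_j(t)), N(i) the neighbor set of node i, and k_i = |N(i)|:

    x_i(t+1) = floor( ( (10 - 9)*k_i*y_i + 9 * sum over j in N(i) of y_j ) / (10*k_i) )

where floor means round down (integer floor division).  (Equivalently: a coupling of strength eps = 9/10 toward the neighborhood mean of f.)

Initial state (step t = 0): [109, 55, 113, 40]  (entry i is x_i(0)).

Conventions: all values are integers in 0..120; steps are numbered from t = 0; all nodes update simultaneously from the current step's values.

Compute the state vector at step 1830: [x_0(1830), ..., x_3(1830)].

Answer: [108, 108, 108, 108]
Key observation: The state at step 38, [108, 108, 108, 108], reappears at step 42: the system is in a cycle of period 4 from step 38 on.  Therefore the state at step 1830 equals the state at step 38 + ((1830 - 38) mod 4) = 38, which is [108, 108, 108, 108].

Derivation:
t=0: [109, 55, 113, 40]
t=1: [87, 100, 103, 90]
t=2: [60, 28, 29, 61]
t=3: [82, 61, 61, 82]
t=4: [51, 11, 11, 51]
t=5: [38, 81, 81, 38]
t=6: [14, 102, 102, 14]
t=7: [63, 44, 44, 63]
t=8: [102, 56, 56, 102]
t=9: [71, 66, 66, 71]
t=10: [40, 28, 28, 40]
t=11: [87, 116, 116, 87]
t=12: [99, 29, 29, 99]
t=13: [84, 60, 60, 84]
t=14: [55, 16, 16, 55]
t=15: [50, 72, 72, 50]
t=16: [30, 83, 83, 30]
t=17: [17, 81, 81, 17]
t=18: [7, 46, 46, 7]
t=19: [93, 29, 29, 93]
t=20: [82, 43, 43, 82]
t=21: [100, 16, 16, 100]
t=22: [49, 58, 58, 49]
t=23: [68, 90, 90, 68]
t=24: [30, 35, 35, 30]
t=25: [103, 91, 91, 103]
t=26: [36, 65, 65, 36]
t=27: [51, 101, 101, 51]
t=28: [65, 84, 84, 65]
t=29: [15, 41, 41, 15]
t=30: [109, 52, 52, 109]
t=31: [84, 86, 86, 84]
t=32: [17, 12, 12, 17]
t=33: [37, 49, 49, 37]
t=34: [94, 109, 109, 94]
t=35: [82, 46, 46, 82]
t=36: [92, 15, 15, 92]
t=37: [44, 36, 36, 44]
t=38: [108, 108, 108, 108]
t=39: [84, 84, 84, 84]
t=40: [12, 12, 12, 12]
t=41: [36, 36, 36, 36]
t=42: [108, 108, 108, 108]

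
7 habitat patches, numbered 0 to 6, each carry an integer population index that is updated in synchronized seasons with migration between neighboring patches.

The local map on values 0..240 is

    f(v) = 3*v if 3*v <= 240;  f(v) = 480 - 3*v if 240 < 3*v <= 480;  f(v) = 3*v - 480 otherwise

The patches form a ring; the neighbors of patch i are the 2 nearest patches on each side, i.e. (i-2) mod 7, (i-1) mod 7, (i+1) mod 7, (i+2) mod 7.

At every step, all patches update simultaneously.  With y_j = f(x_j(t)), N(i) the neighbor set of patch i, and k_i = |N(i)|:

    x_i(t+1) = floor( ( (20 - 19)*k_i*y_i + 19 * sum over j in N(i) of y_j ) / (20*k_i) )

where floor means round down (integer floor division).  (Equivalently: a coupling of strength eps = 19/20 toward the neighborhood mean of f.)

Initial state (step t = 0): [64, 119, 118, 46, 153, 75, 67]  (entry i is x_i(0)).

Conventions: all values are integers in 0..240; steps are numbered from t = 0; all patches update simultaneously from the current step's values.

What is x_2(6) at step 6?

Answer: x_2(6) = 91

Derivation:
t=0: [64, 119, 118, 46, 153, 75, 67]
t=1: [169, 162, 118, 124, 164, 142, 143]
t=2: [57, 74, 42, 52, 81, 49, 26]
t=3: [144, 137, 192, 181, 132, 159, 188]
t=4: [62, 72, 67, 63, 62, 66, 52]
t=5: [192, 184, 194, 199, 186, 180, 194]
t=6: [84, 102, 91, 79, 94, 96, 77]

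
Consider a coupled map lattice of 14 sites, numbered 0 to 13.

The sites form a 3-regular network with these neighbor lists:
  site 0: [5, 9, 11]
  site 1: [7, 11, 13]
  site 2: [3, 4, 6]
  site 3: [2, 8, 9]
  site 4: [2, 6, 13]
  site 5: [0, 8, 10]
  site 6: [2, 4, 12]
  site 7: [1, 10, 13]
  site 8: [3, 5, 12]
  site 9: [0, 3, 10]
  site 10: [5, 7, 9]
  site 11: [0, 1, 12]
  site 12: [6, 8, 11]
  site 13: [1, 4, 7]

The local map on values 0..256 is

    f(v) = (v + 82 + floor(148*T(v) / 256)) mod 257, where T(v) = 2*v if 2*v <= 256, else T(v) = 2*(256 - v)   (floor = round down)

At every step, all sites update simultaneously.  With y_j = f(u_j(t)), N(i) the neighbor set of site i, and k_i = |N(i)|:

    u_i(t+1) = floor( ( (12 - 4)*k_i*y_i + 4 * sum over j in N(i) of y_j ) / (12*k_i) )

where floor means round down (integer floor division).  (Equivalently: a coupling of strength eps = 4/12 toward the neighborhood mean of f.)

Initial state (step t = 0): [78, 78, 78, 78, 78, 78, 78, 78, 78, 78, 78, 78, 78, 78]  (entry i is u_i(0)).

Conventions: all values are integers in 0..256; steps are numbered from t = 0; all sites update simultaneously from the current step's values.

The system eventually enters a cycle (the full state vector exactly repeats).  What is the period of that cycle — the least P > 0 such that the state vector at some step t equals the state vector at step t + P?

Answer: 2
Key observation: The state at step 2, [81, 81, 81, 81, 81, 81, 81, 81, 81, 81, 81, 81, 81, 81], reappears at step 4 — and no state repeats earlier — so the cycle the system enters has period 2.

Derivation:
t=0: [78, 78, 78, 78, 78, 78, 78, 78, 78, 78, 78, 78, 78, 78]
t=1: [250, 250, 250, 250, 250, 250, 250, 250, 250, 250, 250, 250, 250, 250]
t=2: [81, 81, 81, 81, 81, 81, 81, 81, 81, 81, 81, 81, 81, 81]
t=3: [256, 256, 256, 256, 256, 256, 256, 256, 256, 256, 256, 256, 256, 256]
t=4: [81, 81, 81, 81, 81, 81, 81, 81, 81, 81, 81, 81, 81, 81]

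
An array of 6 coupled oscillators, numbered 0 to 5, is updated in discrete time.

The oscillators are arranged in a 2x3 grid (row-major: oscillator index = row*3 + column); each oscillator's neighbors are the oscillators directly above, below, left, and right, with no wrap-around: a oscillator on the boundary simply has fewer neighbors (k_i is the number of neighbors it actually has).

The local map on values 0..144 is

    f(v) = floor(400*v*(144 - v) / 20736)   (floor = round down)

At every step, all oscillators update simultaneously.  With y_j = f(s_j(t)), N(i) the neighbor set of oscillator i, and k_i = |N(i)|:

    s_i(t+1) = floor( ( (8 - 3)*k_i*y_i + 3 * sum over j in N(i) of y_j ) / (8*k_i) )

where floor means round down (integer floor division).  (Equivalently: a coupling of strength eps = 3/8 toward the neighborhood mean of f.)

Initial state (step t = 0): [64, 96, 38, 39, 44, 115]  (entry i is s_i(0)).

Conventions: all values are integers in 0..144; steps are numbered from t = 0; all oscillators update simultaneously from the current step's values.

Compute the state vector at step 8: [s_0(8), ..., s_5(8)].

Answer: [93, 93, 93, 93, 93, 93]

Derivation:
t=0: [64, 96, 38, 39, 44, 115]
t=1: [92, 87, 76, 82, 81, 70]
t=2: [93, 95, 98, 96, 97, 98]
t=3: [90, 88, 86, 88, 87, 86]
t=4: [93, 94, 95, 94, 95, 95]
t=5: [90, 89, 89, 90, 89, 89]
t=6: [93, 93, 94, 93, 93, 94]
t=7: [91, 90, 90, 91, 90, 90]
t=8: [93, 93, 93, 93, 93, 93]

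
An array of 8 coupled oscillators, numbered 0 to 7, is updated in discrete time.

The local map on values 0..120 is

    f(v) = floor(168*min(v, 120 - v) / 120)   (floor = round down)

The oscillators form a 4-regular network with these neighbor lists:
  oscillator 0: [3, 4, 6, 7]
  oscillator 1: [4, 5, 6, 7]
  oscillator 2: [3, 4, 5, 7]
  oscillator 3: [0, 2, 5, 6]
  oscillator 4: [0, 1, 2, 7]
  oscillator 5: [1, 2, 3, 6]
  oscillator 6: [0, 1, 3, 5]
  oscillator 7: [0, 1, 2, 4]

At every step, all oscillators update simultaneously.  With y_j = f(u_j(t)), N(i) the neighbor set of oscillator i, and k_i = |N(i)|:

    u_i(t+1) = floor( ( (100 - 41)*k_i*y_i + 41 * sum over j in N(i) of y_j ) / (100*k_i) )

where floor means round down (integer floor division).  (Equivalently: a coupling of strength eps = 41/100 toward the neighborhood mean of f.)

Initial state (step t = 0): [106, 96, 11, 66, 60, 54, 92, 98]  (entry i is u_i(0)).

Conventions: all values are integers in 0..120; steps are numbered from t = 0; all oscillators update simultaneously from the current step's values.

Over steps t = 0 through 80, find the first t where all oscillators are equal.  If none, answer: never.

Simulating step by step:
t=0: [106, 96, 11, 66, 60, 54, 92, 98]  (not all equal)
t=1: [34, 42, 35, 59, 59, 60, 43, 33]  (not all equal)
t=2: [55, 62, 59, 72, 68, 75, 63, 51]  (not all equal)
t=3: [75, 77, 76, 70, 74, 68, 76, 73]  (not all equal)
t=4: [63, 62, 63, 67, 63, 68, 63, 63]  (not all equal)
t=5: [78, 79, 77, 75, 79, 74, 77, 79]  (not all equal)
t=6: [58, 58, 60, 61, 57, 62, 60, 57]  (not all equal)
t=7: [81, 80, 82, 82, 79, 81, 82, 79]  (not all equal)
t=8: [54, 55, 53, 53, 56, 53, 53, 56]  (not all equal)
t=9: [75, 76, 74, 74, 77, 74, 74, 77]  (not all equal)
t=10: [62, 61, 63, 63, 60, 63, 63, 60]  (not all equal)
t=11: [81, 81, 80, 79, 82, 79, 79, 82]  (not all equal)
t=12: [54, 54, 55, 56, 53, 56, 56, 53]  (not all equal)
t=13: [75, 75, 76, 77, 74, 77, 77, 74]  (not all equal)
t=14: [62, 62, 61, 60, 63, 60, 60, 63]  (not all equal)
t=15: [81, 81, 81, 83, 79, 83, 83, 79]  (not all equal)
t=16: [54, 54, 54, 51, 56, 51, 51, 56]  (not all equal)
t=17: [74, 74, 74, 71, 77, 71, 71, 77]  (not all equal)
t=18: [64, 64, 64, 67, 61, 67, 67, 61]  (not all equal)
t=19: [78, 78, 78, 74, 80, 74, 74, 80]  (not all equal)
t=20: [58, 58, 58, 62, 56, 62, 62, 56]  (not all equal)
t=21: [80, 80, 80, 81, 78, 81, 81, 78]  (not all equal)
t=22: [56, 56, 56, 54, 57, 54, 54, 57]  (not all equal)
t=23: [77, 77, 77, 75, 78, 75, 75, 78]  (not all equal)
t=24: [60, 60, 60, 62, 58, 62, 62, 58]  (not all equal)
t=25: [82, 82, 82, 81, 81, 81, 81, 81]  (not all equal)
t=26: [53, 53, 53, 53, 53, 53, 53, 53]  (all equal)

Answer: 26
Key observation: Synchronization is absorbing here: once all oscillators are equal they stay equal, and step 26 is the first all-equal step.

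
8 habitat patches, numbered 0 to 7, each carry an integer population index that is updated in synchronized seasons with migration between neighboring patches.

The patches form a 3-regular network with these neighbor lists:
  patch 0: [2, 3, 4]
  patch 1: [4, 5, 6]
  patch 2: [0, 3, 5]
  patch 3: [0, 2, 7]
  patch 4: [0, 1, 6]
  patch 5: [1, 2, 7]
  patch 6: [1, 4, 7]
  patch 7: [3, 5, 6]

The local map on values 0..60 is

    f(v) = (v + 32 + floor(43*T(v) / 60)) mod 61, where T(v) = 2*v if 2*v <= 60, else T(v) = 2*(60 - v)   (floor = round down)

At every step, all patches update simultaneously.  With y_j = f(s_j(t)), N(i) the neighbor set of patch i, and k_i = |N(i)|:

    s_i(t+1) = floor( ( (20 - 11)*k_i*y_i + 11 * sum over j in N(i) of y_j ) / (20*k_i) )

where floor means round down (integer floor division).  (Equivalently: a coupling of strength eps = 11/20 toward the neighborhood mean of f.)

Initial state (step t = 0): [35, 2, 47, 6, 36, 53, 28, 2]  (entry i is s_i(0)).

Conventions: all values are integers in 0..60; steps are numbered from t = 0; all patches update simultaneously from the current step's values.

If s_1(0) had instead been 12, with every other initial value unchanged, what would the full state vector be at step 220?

Simulating step by step:
t=0: [35, 12, 47, 6, 36, 53, 28, 2]
t=1: [41, 20, 38, 41, 33, 28, 31, 38]
t=2: [39, 31, 39, 39, 37, 35, 37, 40]
t=3: [40, 41, 40, 39, 40, 40, 40, 39]
t=4: [39, 39, 39, 39, 39, 39, 39, 39]
t=5: [40, 40, 40, 40, 40, 40, 40, 40]
t=6: [39, 39, 39, 39, 39, 39, 39, 39]

Answer: [39, 39, 39, 39, 39, 39, 39, 39]
Key observation: The state at step 4, [39, 39, 39, 39, 39, 39, 39, 39], reappears at step 6: the system is in a cycle of period 2 from step 4 on.  Therefore the state at step 220 equals the state at step 4 + ((220 - 4) mod 2) = 4, which is [39, 39, 39, 39, 39, 39, 39, 39].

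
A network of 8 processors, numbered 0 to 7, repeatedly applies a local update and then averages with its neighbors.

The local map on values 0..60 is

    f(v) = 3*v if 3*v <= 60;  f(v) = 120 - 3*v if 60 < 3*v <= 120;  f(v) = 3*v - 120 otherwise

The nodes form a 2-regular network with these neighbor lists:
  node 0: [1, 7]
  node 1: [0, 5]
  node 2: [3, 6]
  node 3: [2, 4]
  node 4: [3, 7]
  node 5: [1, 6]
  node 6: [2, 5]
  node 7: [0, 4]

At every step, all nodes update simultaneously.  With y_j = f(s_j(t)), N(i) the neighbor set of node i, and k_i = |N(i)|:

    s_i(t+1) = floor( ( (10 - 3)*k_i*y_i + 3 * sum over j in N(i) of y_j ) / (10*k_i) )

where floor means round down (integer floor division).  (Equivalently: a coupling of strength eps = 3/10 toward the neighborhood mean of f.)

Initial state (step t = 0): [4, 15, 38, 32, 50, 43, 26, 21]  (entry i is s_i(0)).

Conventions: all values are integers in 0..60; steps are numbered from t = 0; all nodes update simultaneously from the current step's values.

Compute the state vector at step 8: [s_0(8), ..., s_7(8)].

Answer: [16, 19, 16, 30, 10, 45, 36, 11]

Derivation:
t=0: [4, 15, 38, 32, 50, 43, 26, 21]
t=1: [23, 34, 14, 22, 33, 19, 31, 46]
t=2: [41, 28, 41, 47, 25, 46, 33, 23]
t=3: [15, 28, 8, 21, 42, 21, 17, 42]
t=4: [37, 40, 33, 44, 13, 52, 47, 11]
t=5: [11, 6, 19, 17, 34, 28, 23, 30]
t=6: [30, 22, 55, 46, 24, 35, 49, 28]
t=7: [34, 44, 38, 26, 41, 22, 27, 36]
t=8: [16, 19, 16, 30, 10, 45, 36, 11]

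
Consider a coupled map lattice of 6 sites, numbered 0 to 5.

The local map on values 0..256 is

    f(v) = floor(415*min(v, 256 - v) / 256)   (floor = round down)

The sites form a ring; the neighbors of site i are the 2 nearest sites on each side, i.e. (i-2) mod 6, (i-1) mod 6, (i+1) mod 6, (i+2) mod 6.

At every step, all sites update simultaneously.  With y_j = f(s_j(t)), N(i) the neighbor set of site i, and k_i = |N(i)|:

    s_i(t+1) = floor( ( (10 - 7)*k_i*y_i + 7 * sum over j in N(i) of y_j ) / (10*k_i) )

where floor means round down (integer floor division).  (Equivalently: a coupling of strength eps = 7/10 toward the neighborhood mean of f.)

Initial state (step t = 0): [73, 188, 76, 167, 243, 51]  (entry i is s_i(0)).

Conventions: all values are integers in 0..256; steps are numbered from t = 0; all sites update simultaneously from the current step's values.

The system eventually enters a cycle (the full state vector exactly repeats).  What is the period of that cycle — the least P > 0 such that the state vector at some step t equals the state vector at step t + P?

Simulating step by step:
t=0: [73, 188, 76, 167, 243, 51]
t=1: [94, 114, 105, 102, 88, 93]
t=2: [158, 166, 163, 162, 154, 157]
t=3: [155, 152, 153, 154, 158, 156]
t=4: [163, 165, 164, 163, 162, 163]
t=5: [149, 148, 149, 149, 150, 149]
t=6: [173, 173, 173, 173, 172, 173]
t=7: [134, 134, 134, 134, 134, 134]
t=8: [197, 197, 197, 197, 197, 197]
t=9: [95, 95, 95, 95, 95, 95]
t=10: [154, 154, 154, 154, 154, 154]
t=11: [165, 165, 165, 165, 165, 165]
t=12: [147, 147, 147, 147, 147, 147]
t=13: [176, 176, 176, 176, 176, 176]
t=14: [129, 129, 129, 129, 129, 129]
t=15: [205, 205, 205, 205, 205, 205]
t=16: [82, 82, 82, 82, 82, 82]
t=17: [132, 132, 132, 132, 132, 132]
t=18: [201, 201, 201, 201, 201, 201]
t=19: [89, 89, 89, 89, 89, 89]
t=20: [144, 144, 144, 144, 144, 144]
t=21: [181, 181, 181, 181, 181, 181]
t=22: [121, 121, 121, 121, 121, 121]
t=23: [196, 196, 196, 196, 196, 196]
t=24: [97, 97, 97, 97, 97, 97]
t=25: [157, 157, 157, 157, 157, 157]
t=26: [160, 160, 160, 160, 160, 160]
t=27: [155, 155, 155, 155, 155, 155]
t=28: [163, 163, 163, 163, 163, 163]
t=29: [150, 150, 150, 150, 150, 150]
t=30: [171, 171, 171, 171, 171, 171]
t=31: [137, 137, 137, 137, 137, 137]
t=32: [192, 192, 192, 192, 192, 192]
t=33: [103, 103, 103, 103, 103, 103]
t=34: [166, 166, 166, 166, 166, 166]
t=35: [145, 145, 145, 145, 145, 145]
t=36: [179, 179, 179, 179, 179, 179]
t=37: [124, 124, 124, 124, 124, 124]
t=38: [201, 201, 201, 201, 201, 201]

Answer: 20
Key observation: The state at step 18, [201, 201, 201, 201, 201, 201], reappears at step 38 — and no state repeats earlier — so the cycle the system enters has period 20.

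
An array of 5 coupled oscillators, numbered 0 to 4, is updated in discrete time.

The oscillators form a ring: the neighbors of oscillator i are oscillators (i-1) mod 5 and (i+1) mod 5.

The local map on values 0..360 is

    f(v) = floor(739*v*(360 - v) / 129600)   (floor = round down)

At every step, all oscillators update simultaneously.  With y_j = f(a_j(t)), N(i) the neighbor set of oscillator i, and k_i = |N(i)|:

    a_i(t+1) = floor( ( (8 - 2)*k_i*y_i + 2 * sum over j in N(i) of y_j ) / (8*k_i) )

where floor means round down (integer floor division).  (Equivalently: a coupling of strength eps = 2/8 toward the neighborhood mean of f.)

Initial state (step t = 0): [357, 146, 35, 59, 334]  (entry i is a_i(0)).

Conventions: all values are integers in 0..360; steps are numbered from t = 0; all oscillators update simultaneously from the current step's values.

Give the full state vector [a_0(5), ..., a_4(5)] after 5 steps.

Answer: [184, 184, 184, 184, 184]

Derivation:
t=0: [357, 146, 35, 59, 334]
t=1: [32, 142, 82, 89, 50]
t=2: [77, 155, 135, 129, 90]
t=3: [132, 172, 173, 165, 140]
t=4: [173, 182, 183, 182, 175]
t=5: [184, 184, 184, 184, 184]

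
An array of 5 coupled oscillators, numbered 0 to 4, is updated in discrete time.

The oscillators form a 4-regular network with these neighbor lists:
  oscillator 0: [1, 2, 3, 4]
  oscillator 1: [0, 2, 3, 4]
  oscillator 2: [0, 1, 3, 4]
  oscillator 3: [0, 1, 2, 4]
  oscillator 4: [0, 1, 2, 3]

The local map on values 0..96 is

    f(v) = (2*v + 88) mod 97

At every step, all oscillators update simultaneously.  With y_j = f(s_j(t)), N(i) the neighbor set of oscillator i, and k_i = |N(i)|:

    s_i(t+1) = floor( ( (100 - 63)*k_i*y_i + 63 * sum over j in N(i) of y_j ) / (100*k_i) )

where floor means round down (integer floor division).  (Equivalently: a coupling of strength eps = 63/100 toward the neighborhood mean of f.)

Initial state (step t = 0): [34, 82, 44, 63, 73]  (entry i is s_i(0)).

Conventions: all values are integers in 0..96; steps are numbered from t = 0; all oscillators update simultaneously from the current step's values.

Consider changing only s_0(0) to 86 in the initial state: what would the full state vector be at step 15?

Simulating step by step:
t=0: [86, 82, 44, 63, 73]
t=1: [55, 53, 58, 45, 49]
t=2: [29, 28, 31, 46, 47]
t=3: [60, 59, 61, 67, 67]
t=4: [18, 17, 18, 21, 21]
t=5: [28, 28, 28, 29, 29]
t=6: [47, 47, 47, 48, 48]
t=7: [85, 85, 85, 86, 86]
t=8: [64, 64, 64, 65, 65]
t=9: [22, 22, 22, 23, 23]
t=10: [35, 35, 35, 36, 36]
t=11: [61, 61, 61, 62, 62]
t=12: [16, 16, 16, 17, 17]
t=13: [23, 23, 23, 24, 24]
t=14: [37, 37, 37, 38, 38]
t=15: [65, 65, 65, 66, 66]

Answer: [65, 65, 65, 66, 66]
Key observation: This trace re-runs the system from the modified initial state.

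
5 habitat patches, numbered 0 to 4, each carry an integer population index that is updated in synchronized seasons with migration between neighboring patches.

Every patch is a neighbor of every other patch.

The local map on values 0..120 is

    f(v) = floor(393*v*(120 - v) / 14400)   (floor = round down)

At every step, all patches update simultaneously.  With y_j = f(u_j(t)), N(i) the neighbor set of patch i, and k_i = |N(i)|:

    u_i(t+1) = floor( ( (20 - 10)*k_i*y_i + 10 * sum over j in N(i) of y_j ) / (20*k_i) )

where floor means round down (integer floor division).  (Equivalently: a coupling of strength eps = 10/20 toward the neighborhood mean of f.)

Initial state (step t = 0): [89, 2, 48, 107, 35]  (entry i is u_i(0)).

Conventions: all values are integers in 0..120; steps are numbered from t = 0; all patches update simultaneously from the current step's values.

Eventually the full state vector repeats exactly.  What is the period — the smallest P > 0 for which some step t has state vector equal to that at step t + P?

Simulating step by step:
t=0: [89, 2, 48, 107, 35]
t=1: [64, 38, 71, 50, 67]
t=2: [94, 90, 93, 94, 94]
t=3: [67, 69, 67, 67, 67]
t=4: [96, 96, 96, 96, 96]
t=5: [62, 62, 62, 62, 62]
t=6: [98, 98, 98, 98, 98]
t=7: [58, 58, 58, 58, 58]
t=8: [98, 98, 98, 98, 98]

Answer: 2
Key observation: The state at step 6, [98, 98, 98, 98, 98], reappears at step 8 — and no state repeats earlier — so the cycle the system enters has period 2.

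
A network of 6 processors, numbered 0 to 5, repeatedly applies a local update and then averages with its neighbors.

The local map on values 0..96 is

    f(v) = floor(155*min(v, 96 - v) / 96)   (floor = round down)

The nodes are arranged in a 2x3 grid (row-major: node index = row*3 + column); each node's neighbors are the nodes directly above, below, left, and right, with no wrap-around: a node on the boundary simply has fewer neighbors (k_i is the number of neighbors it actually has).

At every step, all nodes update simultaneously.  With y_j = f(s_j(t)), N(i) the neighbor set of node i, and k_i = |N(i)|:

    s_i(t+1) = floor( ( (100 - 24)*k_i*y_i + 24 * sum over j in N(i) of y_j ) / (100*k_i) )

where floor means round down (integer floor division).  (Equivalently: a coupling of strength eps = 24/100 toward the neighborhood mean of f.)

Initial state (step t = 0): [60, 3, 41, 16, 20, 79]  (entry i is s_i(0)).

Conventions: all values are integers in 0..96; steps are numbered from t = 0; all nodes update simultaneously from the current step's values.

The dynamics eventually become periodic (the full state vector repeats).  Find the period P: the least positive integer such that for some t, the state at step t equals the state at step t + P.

Answer: 3
Key observation: The state at step 75, [48, 48, 48, 48, 48, 48], reappears at step 78 — and no state repeats earlier — so the cycle the system enters has period 3.

Derivation:
t=0: [60, 3, 41, 16, 20, 79]
t=1: [47, 15, 53, 29, 28, 32]
t=2: [65, 33, 61, 49, 43, 52]
t=3: [53, 54, 57, 71, 68, 68]
t=4: [65, 65, 60, 44, 46, 47]
t=5: [52, 52, 59, 68, 71, 72]
t=6: [67, 67, 57, 47, 42, 40]
t=7: [49, 48, 60, 70, 65, 64]
t=8: [71, 73, 59, 46, 51, 51]
t=9: [43, 41, 57, 69, 69, 70]
t=10: [65, 64, 59, 46, 44, 43]
t=11: [53, 53, 59, 70, 69, 68]
t=12: [65, 66, 58, 44, 45, 46]
t=13: [52, 51, 61, 68, 70, 72]
t=14: [68, 68, 55, 47, 43, 40]
t=15: [48, 48, 63, 70, 67, 64]
t=16: [72, 72, 55, 45, 48, 50]
t=17: [42, 43, 63, 68, 73, 73]
t=18: [64, 65, 53, 46, 40, 38]
t=19: [53, 52, 65, 70, 63, 62]
t=20: [65, 67, 53, 45, 53, 53]
t=21: [52, 50, 66, 69, 67, 69]
t=22: [68, 69, 50, 46, 47, 43]
t=23: [48, 48, 69, 70, 71, 70]
t=24: [72, 71, 46, 45, 43, 41]
t=25: [42, 44, 68, 67, 66, 67]
t=26: [64, 66, 48, 48, 49, 46]
t=27: [53, 52, 73, 73, 72, 74]
t=28: [65, 65, 40, 40, 40, 35]
t=29: [51, 52, 61, 62, 62, 57]
t=30: [69, 68, 58, 56, 56, 60]
t=31: [45, 47, 58, 61, 62, 59]
t=32: [70, 71, 62, 57, 56, 58]
t=33: [43, 43, 53, 59, 61, 60]
t=34: [67, 67, 67, 59, 57, 59]
t=35: [47, 47, 47, 57, 60, 57]
t=36: [73, 73, 73, 63, 60, 63]
t=37: [38, 38, 38, 51, 55, 51]
t=38: [62, 61, 62, 69, 66, 69]
t=39: [52, 55, 52, 44, 47, 44]
t=40: [70, 67, 70, 71, 73, 71]
t=41: [41, 44, 41, 39, 38, 39]
t=42: [66, 69, 66, 62, 61, 62]
t=43: [48, 44, 48, 53, 54, 53]
t=44: [75, 71, 75, 69, 67, 69]
t=45: [35, 39, 35, 42, 45, 42]
t=46: [58, 61, 58, 66, 70, 66]
t=47: [58, 55, 58, 48, 43, 48]
t=48: [63, 65, 63, 74, 70, 74]
t=49: [50, 49, 50, 37, 40, 37]
t=50: [72, 73, 72, 61, 64, 61]
t=51: [40, 38, 40, 53, 50, 53]
t=52: [64, 62, 64, 69, 72, 69]
t=53: [50, 52, 50, 43, 40, 43]
t=54: [73, 70, 73, 69, 65, 69]
t=55: [38, 41, 38, 43, 48, 43]
t=56: [62, 66, 62, 69, 74, 69]
t=57: [51, 47, 51, 43, 37, 43]
t=58: [72, 73, 72, 68, 61, 68]
t=59: [38, 38, 38, 45, 52, 45]
t=60: [62, 61, 62, 70, 70, 70]
t=61: [52, 54, 52, 42, 42, 42]
t=62: [70, 67, 70, 67, 67, 67]
t=63: [42, 45, 42, 45, 46, 45]
t=64: [68, 71, 68, 71, 73, 71]
t=65: [43, 40, 43, 40, 37, 40]
t=66: [67, 64, 67, 64, 60, 64]
t=67: [47, 50, 47, 51, 56, 51]
t=68: [74, 73, 74, 71, 66, 71]
t=69: [35, 37, 35, 40, 45, 40]
t=70: [57, 59, 57, 64, 69, 64]
t=71: [60, 58, 60, 51, 45, 51]
t=72: [60, 61, 60, 70, 71, 70]
t=73: [55, 55, 55, 42, 41, 42]
t=74: [66, 66, 66, 66, 66, 66]
t=75: [48, 48, 48, 48, 48, 48]
t=76: [77, 77, 77, 77, 77, 77]
t=77: [30, 30, 30, 30, 30, 30]
t=78: [48, 48, 48, 48, 48, 48]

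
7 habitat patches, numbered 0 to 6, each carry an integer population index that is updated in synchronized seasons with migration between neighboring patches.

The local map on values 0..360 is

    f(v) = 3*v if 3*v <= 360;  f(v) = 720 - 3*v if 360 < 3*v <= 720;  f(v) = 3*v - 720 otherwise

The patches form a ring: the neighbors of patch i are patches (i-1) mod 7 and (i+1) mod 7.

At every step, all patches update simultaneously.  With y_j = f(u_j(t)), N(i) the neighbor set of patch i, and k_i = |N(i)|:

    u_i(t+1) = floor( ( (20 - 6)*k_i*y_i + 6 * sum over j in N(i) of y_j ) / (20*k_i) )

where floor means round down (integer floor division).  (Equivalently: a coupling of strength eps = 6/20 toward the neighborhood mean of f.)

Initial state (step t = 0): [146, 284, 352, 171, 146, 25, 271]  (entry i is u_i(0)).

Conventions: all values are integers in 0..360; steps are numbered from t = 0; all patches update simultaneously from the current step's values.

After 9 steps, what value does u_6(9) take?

Answer: u_6(9) = 296

Derivation:
t=0: [146, 284, 352, 171, 146, 25, 271]
t=1: [231, 185, 286, 237, 239, 108, 118]
t=2: [96, 140, 122, 27, 52, 280, 300]
t=3: [273, 306, 304, 133, 139, 134, 187]
t=4: [122, 182, 212, 298, 307, 291, 173]
t=5: [304, 187, 111, 164, 189, 167, 216]
t=6: [169, 190, 291, 232, 174, 187, 112]
t=7: [222, 159, 133, 69, 166, 191, 291]
t=8: [97, 226, 292, 226, 208, 159, 137]
t=9: [256, 96, 121, 67, 109, 230, 296]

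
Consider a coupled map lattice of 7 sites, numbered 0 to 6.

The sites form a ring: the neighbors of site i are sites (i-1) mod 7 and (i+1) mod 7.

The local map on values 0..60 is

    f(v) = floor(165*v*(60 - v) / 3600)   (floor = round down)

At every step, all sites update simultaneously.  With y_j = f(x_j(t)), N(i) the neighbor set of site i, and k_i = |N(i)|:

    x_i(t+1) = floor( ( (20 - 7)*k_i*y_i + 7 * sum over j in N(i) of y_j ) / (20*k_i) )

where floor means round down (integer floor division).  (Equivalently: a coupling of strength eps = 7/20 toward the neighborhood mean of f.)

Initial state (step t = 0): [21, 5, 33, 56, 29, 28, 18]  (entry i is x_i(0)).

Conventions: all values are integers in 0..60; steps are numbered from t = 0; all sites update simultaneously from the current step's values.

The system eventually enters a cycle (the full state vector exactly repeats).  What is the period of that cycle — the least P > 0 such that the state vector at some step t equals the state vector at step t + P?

Answer: 2
Key observation: The state at step 4, [39, 39, 38, 38, 38, 38, 39], reappears at step 6 — and no state repeats earlier — so the cycle the system enters has period 2.

Derivation:
t=0: [21, 5, 33, 56, 29, 28, 18]
t=1: [32, 21, 29, 20, 35, 39, 35]
t=2: [40, 38, 39, 37, 38, 38, 39]
t=3: [36, 37, 37, 38, 38, 37, 37]
t=4: [39, 39, 38, 38, 38, 38, 39]
t=5: [37, 37, 37, 38, 38, 37, 37]
t=6: [39, 39, 38, 38, 38, 38, 39]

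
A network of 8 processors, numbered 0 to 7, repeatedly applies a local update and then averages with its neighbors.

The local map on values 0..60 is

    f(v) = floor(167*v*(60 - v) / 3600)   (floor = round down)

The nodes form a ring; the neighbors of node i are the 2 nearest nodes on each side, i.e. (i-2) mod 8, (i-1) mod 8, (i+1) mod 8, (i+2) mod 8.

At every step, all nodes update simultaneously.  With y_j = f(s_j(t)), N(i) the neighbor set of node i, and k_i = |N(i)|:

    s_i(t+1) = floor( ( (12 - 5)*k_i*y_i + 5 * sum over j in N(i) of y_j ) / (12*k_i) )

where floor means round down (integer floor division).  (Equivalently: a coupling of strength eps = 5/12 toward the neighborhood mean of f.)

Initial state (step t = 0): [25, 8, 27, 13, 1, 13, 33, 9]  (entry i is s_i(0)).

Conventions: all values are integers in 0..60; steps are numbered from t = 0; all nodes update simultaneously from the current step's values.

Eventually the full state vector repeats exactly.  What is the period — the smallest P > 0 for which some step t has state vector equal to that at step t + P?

Answer: 2
Key observation: The state at step 5, [37, 37, 37, 38, 38, 38, 37, 37], reappears at step 7 — and no state repeats earlier — so the cycle the system enters has period 2.

Derivation:
t=0: [25, 8, 27, 13, 1, 13, 33, 9]
t=1: [36, 24, 33, 25, 15, 25, 33, 25]
t=2: [40, 40, 39, 39, 34, 39, 39, 40]
t=3: [37, 37, 37, 37, 39, 37, 37, 37]
t=4: [39, 39, 38, 38, 37, 38, 38, 39]
t=5: [37, 37, 37, 38, 38, 38, 37, 37]
t=6: [39, 38, 38, 38, 38, 38, 38, 38]
t=7: [37, 37, 37, 38, 38, 38, 37, 37]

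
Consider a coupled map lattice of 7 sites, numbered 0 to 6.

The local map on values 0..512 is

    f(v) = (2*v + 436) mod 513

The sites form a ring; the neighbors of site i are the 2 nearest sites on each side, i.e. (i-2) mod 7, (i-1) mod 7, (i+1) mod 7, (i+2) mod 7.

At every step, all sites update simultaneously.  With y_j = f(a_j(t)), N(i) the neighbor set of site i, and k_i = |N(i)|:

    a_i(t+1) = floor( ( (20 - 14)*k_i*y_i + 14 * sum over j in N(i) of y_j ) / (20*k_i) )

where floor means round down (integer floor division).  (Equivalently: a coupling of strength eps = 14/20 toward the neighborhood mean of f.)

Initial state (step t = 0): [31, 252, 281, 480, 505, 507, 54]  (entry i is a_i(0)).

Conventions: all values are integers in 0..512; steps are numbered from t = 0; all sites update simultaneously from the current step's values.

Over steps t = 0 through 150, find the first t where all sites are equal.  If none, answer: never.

Answer: 33
Key observation: Synchronization is absorbing here: once all sites are equal they stay equal, and step 33 is the first all-equal step.

Derivation:
t=0: [31, 252, 281, 480, 505, 507, 54]  (not all equal)
t=1: [388, 370, 445, 418, 355, 358, 318]  (not all equal)
t=2: [164, 181, 212, 195, 161, 142, 115]  (not all equal)
t=3: [248, 271, 295, 283, 252, 230, 218]  (not all equal)
t=4: [336, 361, 315, 369, 343, 411, 404]  (not all equal)
t=5: [133, 125, 92, 131, 140, 164, 160]  (not all equal)
t=6: [192, 178, 163, 183, 198, 218, 215]  (not all equal)
t=7: [309, 293, 283, 297, 314, 329, 327]  (not all equal)
t=8: [206, 255, 248, 194, 120, 43, 131]  (not all equal)
t=9: [283, 348, 343, 272, 210, 176, 220]  (not all equal)
t=10: [293, 279, 274, 283, 313, 373, 321]  (not all equal)
t=11: [355, 410, 406, 346, 215, 236, 222]  (not all equal)
t=12: [248, 210, 207, 240, 295, 283, 302]  (not all equal)
t=13: [332, 308, 304, 325, 217, 293, 223]  (not all equal)
t=14: [183, 98, 95, 177, 274, 303, 279]  (not all equal)
t=15: [214, 238, 236, 208, 296, 270, 300]  (not all equal)
t=16: [327, 311, 309, 322, 211, 261, 215]  (not all equal)
t=17: [169, 96, 95, 164, 257, 276, 260]  (not all equal)
t=18: [278, 221, 220, 274, 355, 386, 358]  (not all equal)
t=19: [325, 361, 360, 321, 235, 263, 238]  (not all equal)
t=20: [212, 151, 150, 208, 298, 292, 300]  (not all equal)
t=21: [272, 228, 227, 269, 190, 274, 192]  (not all equal)
t=22: [408, 395, 394, 406, 373, 410, 375]  (not all equal)
t=23: [205, 201, 200, 203, 188, 202, 190]  (not all equal)
t=24: [323, 322, 321, 321, 314, 319, 315]  (not all equal)
t=25: [50, 51, 50, 49, 45, 46, 46]  (not all equal)
t=26: [20, 21, 21, 19, 16, 17, 17]  (not all equal)
t=27: [474, 475, 475, 473, 471, 471, 472]  (not all equal)
t=28: [356, 357, 357, 356, 354, 354, 355]  (not all equal)
t=29: [121, 122, 122, 121, 120, 119, 120]  (not all equal)
t=30: [164, 165, 165, 164, 163, 163, 163]  (not all equal)
t=31: [251, 251, 251, 251, 250, 249, 250]  (not all equal)
t=32: [423, 424, 424, 423, 423, 423, 423]  (not all equal)
t=33: [256, 256, 256, 256, 256, 256, 256]  (all equal)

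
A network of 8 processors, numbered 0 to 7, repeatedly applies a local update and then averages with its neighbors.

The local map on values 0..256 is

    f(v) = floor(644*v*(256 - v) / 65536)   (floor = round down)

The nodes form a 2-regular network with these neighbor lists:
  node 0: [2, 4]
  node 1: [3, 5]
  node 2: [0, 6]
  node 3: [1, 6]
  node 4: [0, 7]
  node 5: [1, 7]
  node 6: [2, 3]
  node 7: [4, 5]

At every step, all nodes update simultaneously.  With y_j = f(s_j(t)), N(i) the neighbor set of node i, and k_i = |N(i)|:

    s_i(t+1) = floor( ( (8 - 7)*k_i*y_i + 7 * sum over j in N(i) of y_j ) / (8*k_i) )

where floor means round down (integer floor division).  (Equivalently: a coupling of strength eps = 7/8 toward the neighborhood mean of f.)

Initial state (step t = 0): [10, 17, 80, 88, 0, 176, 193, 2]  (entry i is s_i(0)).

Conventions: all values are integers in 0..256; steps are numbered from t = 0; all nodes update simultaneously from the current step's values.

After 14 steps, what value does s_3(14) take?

Answer: s_3(14) = 154

Derivation:
t=0: [10, 17, 80, 88, 0, 176, 193, 2]
t=1: [63, 128, 79, 87, 12, 36, 138, 60]
t=2: [87, 116, 139, 158, 105, 130, 142, 60]
t=3: [155, 156, 152, 158, 132, 139, 155, 152]
t=4: [156, 155, 153, 152, 154, 154, 153, 158]
t=5: [153, 154, 153, 153, 152, 152, 154, 153]
t=6: [154, 154, 154, 154, 154, 154, 154, 154]
t=7: [154, 154, 154, 154, 154, 154, 154, 154]
t=8: [154, 154, 154, 154, 154, 154, 154, 154]
t=9: [154, 154, 154, 154, 154, 154, 154, 154]
t=10: [154, 154, 154, 154, 154, 154, 154, 154]
t=11: [154, 154, 154, 154, 154, 154, 154, 154]
t=12: [154, 154, 154, 154, 154, 154, 154, 154]
t=13: [154, 154, 154, 154, 154, 154, 154, 154]
t=14: [154, 154, 154, 154, 154, 154, 154, 154]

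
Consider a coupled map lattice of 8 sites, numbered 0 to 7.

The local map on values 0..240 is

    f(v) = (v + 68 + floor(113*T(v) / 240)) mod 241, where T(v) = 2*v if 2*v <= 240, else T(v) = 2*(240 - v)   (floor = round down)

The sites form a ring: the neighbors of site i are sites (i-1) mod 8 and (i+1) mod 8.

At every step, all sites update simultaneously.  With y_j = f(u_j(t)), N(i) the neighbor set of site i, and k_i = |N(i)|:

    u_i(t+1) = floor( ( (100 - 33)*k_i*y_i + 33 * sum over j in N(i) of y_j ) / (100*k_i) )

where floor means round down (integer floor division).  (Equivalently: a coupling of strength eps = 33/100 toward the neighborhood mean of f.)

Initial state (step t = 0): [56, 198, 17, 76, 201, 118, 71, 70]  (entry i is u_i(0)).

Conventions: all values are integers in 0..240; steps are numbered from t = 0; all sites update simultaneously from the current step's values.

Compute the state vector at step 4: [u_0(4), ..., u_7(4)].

Answer: [147, 183, 90, 54, 15, 16, 54, 77]

Derivation:
t=0: [56, 198, 17, 76, 201, 118, 71, 70]
t=1: [161, 88, 113, 171, 87, 81, 180, 198]
t=2: [91, 177, 80, 88, 205, 200, 89, 63]
t=3: [43, 79, 199, 206, 92, 93, 202, 167]
t=4: [147, 183, 90, 54, 15, 16, 54, 77]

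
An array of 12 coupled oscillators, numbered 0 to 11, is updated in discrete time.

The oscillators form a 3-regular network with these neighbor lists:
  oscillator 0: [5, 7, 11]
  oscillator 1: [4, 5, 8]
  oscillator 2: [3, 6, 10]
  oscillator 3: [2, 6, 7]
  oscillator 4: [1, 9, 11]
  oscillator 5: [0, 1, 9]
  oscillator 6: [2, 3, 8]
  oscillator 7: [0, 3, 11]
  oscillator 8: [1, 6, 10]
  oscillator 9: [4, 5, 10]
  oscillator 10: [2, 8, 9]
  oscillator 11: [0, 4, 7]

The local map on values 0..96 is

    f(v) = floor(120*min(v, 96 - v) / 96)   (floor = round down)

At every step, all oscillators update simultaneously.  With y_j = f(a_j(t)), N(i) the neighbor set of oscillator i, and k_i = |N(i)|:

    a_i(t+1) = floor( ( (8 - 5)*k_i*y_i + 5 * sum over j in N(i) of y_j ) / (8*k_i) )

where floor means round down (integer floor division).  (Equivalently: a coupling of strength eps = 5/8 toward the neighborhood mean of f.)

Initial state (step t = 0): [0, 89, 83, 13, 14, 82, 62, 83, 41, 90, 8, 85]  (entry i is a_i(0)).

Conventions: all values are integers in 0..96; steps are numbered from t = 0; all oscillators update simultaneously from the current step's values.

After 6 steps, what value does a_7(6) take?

Simulating step by step:
t=0: [0, 89, 83, 13, 14, 82, 62, 83, 41, 90, 8, 85]
t=1: [9, 20, 20, 21, 12, 9, 33, 12, 31, 11, 19, 11]
t=2: [12, 22, 28, 26, 16, 14, 33, 16, 32, 15, 24, 13]
t=3: [16, 26, 34, 32, 20, 18, 37, 20, 35, 20, 30, 17]
t=4: [21, 30, 41, 38, 25, 24, 43, 26, 40, 26, 36, 22]
t=5: [28, 37, 49, 45, 31, 31, 50, 32, 46, 34, 44, 28]
t=6: [36, 44, 56, 53, 39, 39, 57, 41, 54, 43, 53, 36]

Answer: a_7(6) = 41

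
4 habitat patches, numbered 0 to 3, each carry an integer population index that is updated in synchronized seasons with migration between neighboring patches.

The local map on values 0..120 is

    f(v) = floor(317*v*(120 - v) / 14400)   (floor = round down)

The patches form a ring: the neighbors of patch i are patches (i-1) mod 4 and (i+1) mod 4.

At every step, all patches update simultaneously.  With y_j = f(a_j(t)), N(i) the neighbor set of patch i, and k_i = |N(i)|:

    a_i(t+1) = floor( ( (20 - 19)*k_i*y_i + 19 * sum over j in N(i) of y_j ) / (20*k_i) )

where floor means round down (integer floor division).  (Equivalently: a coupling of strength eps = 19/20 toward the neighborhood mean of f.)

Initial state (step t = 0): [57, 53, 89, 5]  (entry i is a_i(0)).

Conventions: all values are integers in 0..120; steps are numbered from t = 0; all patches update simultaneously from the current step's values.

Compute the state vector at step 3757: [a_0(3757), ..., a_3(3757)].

Simulating step by step:
t=0: [57, 53, 89, 5]
t=1: [46, 69, 45, 66]
t=2: [77, 74, 77, 74]
t=3: [73, 72, 73, 72]
t=4: [75, 75, 75, 75]
t=5: [74, 74, 74, 74]
t=6: [74, 74, 74, 74]

Answer: [74, 74, 74, 74]
Key observation: The state at step 5, [74, 74, 74, 74], reappears at step 6: the system is in a cycle of period 1 from step 5 on.  Therefore the state at step 3757 equals the state at step 5 + ((3757 - 5) mod 1) = 5, which is [74, 74, 74, 74].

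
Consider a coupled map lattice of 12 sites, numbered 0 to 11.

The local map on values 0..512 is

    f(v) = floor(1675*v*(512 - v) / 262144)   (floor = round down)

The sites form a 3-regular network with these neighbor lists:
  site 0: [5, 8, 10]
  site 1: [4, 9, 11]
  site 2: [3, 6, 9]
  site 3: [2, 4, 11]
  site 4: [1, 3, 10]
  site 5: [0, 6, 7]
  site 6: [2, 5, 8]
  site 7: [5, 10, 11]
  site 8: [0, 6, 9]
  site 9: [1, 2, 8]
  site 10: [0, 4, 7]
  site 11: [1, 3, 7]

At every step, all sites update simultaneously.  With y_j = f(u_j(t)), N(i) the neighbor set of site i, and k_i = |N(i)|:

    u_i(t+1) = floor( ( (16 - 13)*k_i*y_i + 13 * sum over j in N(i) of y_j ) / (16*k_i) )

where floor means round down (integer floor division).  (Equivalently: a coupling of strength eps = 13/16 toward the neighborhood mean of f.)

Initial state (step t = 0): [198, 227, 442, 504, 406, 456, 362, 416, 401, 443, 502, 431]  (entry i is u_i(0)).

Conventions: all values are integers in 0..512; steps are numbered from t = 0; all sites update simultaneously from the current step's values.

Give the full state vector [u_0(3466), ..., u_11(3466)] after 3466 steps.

Simulating step by step:
t=0: [198, 227, 442, 504, 406, 456, 362, 416, 401, 443, 502, 431]
t=1: [204, 264, 190, 192, 178, 300, 239, 161, 307, 278, 256, 229]
t=2: [407, 405, 404, 393, 403, 395, 402, 402, 409, 405, 387, 394]
t=3: [287, 282, 283, 287, 291, 282, 280, 296, 275, 274, 284, 287]
t=4: [413, 412, 414, 412, 412, 412, 414, 412, 414, 414, 410, 411]
t=5: [262, 262, 260, 262, 264, 261, 260, 264, 259, 260, 263, 263]
t=6: [418, 418, 418, 418, 418, 418, 418, 418, 418, 418, 418, 418]
t=7: [251, 251, 251, 251, 251, 251, 251, 251, 251, 251, 251, 251]
t=8: [418, 418, 418, 418, 418, 418, 418, 418, 418, 418, 418, 418]

Answer: [418, 418, 418, 418, 418, 418, 418, 418, 418, 418, 418, 418]
Key observation: The state at step 6, [418, 418, 418, 418, 418, 418, 418, 418, 418, 418, 418, 418], reappears at step 8: the system is in a cycle of period 2 from step 6 on.  Therefore the state at step 3466 equals the state at step 6 + ((3466 - 6) mod 2) = 6, which is [418, 418, 418, 418, 418, 418, 418, 418, 418, 418, 418, 418].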